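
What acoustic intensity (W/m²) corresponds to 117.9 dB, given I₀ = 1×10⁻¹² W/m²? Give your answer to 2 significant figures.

0.62 W/m²

L = 10·log₁₀(I/I₀) ⇒ I = I₀·10^(L/10) = 10⁻¹² × 10^11.79.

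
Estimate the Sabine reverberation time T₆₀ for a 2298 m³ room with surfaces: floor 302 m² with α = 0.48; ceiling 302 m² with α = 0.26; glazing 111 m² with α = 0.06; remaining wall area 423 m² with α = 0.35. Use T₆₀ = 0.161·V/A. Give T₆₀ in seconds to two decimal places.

Total absorption A = 302·0.48 + 302·0.26 + 111·0.06 + 423·0.35 = 378.19 m² sabins.
T₆₀ = 0.161 × 2298 / 378.19 = 0.978 s.

0.98 s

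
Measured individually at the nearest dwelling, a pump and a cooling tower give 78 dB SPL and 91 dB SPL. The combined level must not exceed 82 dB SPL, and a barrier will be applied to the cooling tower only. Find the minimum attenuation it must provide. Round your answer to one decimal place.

11.2 dB

Everything except the cooling tower sums to 10^(78/10) = 6.310e+07 in linear terms, 78.00 dB SPL.
To meet 82 dB SPL overall, the treated cooling tower may contribute at most 10^(82/10) − 6.310e+07 = 9.539e+07, i.e. 79.80 dB SPL.
So the cooling tower must be reduced from 91 to 79.80 dB SPL: IL = 11.20 dB.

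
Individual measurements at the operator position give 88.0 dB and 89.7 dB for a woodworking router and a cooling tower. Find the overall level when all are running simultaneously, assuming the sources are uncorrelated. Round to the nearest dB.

92 dB

For uncorrelated sources the intensities add, so convert each level to linear form, sum, and take 10·log₁₀ of the total.
Σ 10^(L/10) = 10^(88.0/10) + 10^(89.7/10) = 1.564e+09.
L_total = 10·log₁₀(1.564e+09) = 91.94 dB.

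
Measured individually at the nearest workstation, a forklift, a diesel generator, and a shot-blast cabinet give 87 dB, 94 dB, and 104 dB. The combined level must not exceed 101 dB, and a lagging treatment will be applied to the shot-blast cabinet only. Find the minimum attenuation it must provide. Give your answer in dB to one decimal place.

The untreated sources together contribute 10^(87/10) + 10^(94/10) = 3.013e+09, i.e. 94.79 dB.
The limit corresponds to 10^(101/10) = 1.259e+10; subtracting the fixed part leaves 9.576e+09 for the shot-blast cabinet, i.e. 99.81 dB.
So the shot-blast cabinet must be reduced from 104 to 99.81 dB: IL = 4.19 dB.

4.2 dB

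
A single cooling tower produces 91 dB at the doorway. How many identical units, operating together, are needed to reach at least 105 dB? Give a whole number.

N identical sources give L₁ + 10·log₁₀ N, so require 10·log₁₀ N ≥ 105 − 91 = 14.0 dB.
N ≥ 10^(14.0/10) = 25.119, so N = 26.

26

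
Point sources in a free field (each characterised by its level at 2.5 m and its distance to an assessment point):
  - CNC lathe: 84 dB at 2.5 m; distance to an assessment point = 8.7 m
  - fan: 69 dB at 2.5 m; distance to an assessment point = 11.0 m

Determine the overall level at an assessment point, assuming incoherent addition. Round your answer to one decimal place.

73.3 dB

Apply inverse-square spreading to bring every level to the receiver, then sum 10^(L/10).
CNC lathe: 84 − 20·log₁₀(8.7/2.5) = 84 − 10.83 = 73.17 dB.
fan: 69 − 20·log₁₀(11.0/2.5) = 69 − 12.87 = 56.13 dB.
Σ 10^(L/10) = 2.115e+07 → L_total = 10·log₁₀(2.115e+07) = 73.25 dB.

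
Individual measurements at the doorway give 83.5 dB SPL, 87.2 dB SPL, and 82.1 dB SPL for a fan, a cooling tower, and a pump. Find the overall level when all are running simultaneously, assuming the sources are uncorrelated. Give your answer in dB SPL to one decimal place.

For uncorrelated sources the intensities add, so convert each level to linear form, sum, and take 10·log₁₀ of the total.
Σ 10^(L/10) = 10^(83.5/10) + 10^(87.2/10) + 10^(82.1/10) = 9.109e+08.
L_total = 10·log₁₀(9.109e+08) = 89.59 dB SPL.

89.6 dB SPL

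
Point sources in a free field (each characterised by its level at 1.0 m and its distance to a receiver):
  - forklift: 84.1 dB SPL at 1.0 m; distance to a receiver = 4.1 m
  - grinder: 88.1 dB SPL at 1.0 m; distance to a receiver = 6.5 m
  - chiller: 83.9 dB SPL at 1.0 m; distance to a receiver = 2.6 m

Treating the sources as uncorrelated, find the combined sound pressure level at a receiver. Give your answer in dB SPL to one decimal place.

78.3 dB SPL

Propagate each source to the receiver with L = L_ref − 20·log₁₀(r/r_ref), then add intensities.
forklift: 84.1 − 20·log₁₀(4.1/1.0) = 84.1 − 12.26 = 71.84 dB SPL.
grinder: 88.1 − 20·log₁₀(6.5/1.0) = 88.1 − 16.26 = 71.84 dB SPL.
chiller: 83.9 − 20·log₁₀(2.6/1.0) = 83.9 − 8.30 = 75.60 dB SPL.
Σ 10^(L/10) = 6.688e+07 → L_total = 10·log₁₀(6.688e+07) = 78.25 dB SPL.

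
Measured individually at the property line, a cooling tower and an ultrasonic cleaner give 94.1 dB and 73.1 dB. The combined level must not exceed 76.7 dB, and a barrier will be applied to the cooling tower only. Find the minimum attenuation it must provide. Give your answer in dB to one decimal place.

19.9 dB

Fixed contribution from the other source: Σ 10^(L/10) = 10^(73.1/10) = 2.042e+07 (73.10 dB).
To meet 76.7 dB overall, the treated cooling tower may contribute at most 10^(76.7/10) − 2.042e+07 = 2.636e+07, i.e. 74.21 dB.
So the cooling tower must be reduced from 94.1 to 74.21 dB: IL = 19.89 dB.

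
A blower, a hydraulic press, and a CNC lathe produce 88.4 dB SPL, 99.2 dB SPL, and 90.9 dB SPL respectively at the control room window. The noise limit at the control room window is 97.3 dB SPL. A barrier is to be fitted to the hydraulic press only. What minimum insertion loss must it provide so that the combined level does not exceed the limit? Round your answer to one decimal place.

Fixed contribution from the other sources: Σ 10^(L/10) = 10^(88.4/10) + 10^(90.9/10) = 1.922e+09 (92.84 dB SPL).
To meet 97.3 dB SPL overall, the treated hydraulic press may contribute at most 10^(97.3/10) − 1.922e+09 = 3.448e+09, i.e. 95.38 dB SPL.
Required insertion loss = 99.2 − 95.38 = 3.82 dB.

3.8 dB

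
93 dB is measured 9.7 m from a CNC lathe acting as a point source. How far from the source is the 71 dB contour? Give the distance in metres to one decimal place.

122.1 m

The 22.0 dB drop corresponds to a distance ratio of 10^(22.0/20) for a point source.
r₂ = 9.7·10^((93−71)/20) = 9.7·10^(22.0/20) = 122.12 m.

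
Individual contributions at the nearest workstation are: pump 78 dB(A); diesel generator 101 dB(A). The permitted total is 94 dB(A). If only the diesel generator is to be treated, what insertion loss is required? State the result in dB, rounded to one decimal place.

7.1 dB

Fixed contribution from the other source: Σ 10^(L/10) = 10^(78/10) = 6.310e+07 (78.00 dB(A)).
The limit corresponds to 10^(94/10) = 2.512e+09; subtracting the fixed part leaves 2.449e+09 for the diesel generator, i.e. 93.89 dB(A).
So the diesel generator must be reduced from 101 to 93.89 dB(A): IL = 7.11 dB.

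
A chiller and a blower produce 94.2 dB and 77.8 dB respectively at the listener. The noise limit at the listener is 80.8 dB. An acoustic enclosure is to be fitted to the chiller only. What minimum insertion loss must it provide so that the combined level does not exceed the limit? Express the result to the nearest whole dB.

Everything except the chiller sums to 10^(77.8/10) = 6.026e+07 in linear terms, 77.80 dB.
The limit corresponds to 10^(80.8/10) = 1.202e+08; subtracting the fixed part leaves 5.997e+07 for the chiller, i.e. 77.78 dB.
Required insertion loss = 94.2 − 77.78 = 16.42 dB.

16 dB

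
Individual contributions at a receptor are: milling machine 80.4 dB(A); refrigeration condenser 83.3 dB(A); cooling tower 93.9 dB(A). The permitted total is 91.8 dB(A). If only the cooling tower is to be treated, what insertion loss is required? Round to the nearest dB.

Fixed contribution from the other sources: Σ 10^(L/10) = 10^(80.4/10) + 10^(83.3/10) = 3.234e+08 (85.10 dB(A)).
To meet 91.8 dB(A) overall, the treated cooling tower may contribute at most 10^(91.8/10) − 3.234e+08 = 1.190e+09, i.e. 90.76 dB(A).
Required insertion loss = 93.9 − 90.76 = 3.14 dB.

3 dB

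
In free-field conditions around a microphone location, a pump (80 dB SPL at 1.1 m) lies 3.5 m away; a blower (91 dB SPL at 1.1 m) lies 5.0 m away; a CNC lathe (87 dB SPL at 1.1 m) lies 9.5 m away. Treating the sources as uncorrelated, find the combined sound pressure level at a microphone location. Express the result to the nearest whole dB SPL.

79 dB SPL

Propagate each source to the receiver with L = L_ref − 20·log₁₀(r/r_ref), then add intensities.
pump: 80 − 20·log₁₀(3.5/1.1) = 80 − 10.05 = 69.95 dB SPL.
blower: 91 − 20·log₁₀(5.0/1.1) = 91 − 13.15 = 77.85 dB SPL.
CNC lathe: 87 − 20·log₁₀(9.5/1.1) = 87 − 18.73 = 68.27 dB SPL.
Σ 10^(L/10) = 7.753e+07 → L_total = 10·log₁₀(7.753e+07) = 78.89 dB SPL.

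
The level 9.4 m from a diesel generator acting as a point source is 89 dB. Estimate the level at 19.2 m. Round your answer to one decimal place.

82.8 dB

For a point source, L₂ = L₁ − 20·log₁₀(r₂/r₁).
L₂ = 89 − 20·log₁₀(19.2/9.4) = 89 − 6.203 = 82.80 dB.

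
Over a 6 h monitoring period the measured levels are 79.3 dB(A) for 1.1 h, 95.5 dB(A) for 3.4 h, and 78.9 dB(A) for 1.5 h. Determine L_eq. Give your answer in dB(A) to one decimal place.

93.1 dB(A)

Weight each interval's intensity by its duration and average over T = 6 h:
Σ tᵢ·10^(Lᵢ/10) = 1.1·10^(79.3/10) + 3.4·10^(95.5/10) + 1.5·10^(78.9/10) = 1.227e+10.
L_eq = 10·log₁₀(1.227e+10/6) = 93.11 dB(A).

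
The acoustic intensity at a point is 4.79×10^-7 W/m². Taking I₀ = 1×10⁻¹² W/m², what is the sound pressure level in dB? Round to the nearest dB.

57 dB

Dividing by I₀ shifts the exponent by 12: I/I₀ = 4.79×10^5.
L = 10·(0.6803 + 5) = 56.80 dB.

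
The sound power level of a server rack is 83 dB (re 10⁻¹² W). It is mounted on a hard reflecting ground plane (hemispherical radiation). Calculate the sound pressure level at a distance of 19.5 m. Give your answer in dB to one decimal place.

L_p = L_w − 10·log₁₀(2π·r²) with r = 19.5 m.
2π·r² = 2389 m², 10·log₁₀ of that is 33.782 dB.
L_p = 83 − 33.782 = 49.22 dB.

49.2 dB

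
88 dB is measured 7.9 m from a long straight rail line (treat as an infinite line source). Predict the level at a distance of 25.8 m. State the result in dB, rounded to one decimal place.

82.9 dB

For a line source, L₂ = L₁ − 10·log₁₀(r₂/r₁).
L₂ = 88 − 10·log₁₀(25.8/7.9) = 88 − 5.140 = 82.86 dB.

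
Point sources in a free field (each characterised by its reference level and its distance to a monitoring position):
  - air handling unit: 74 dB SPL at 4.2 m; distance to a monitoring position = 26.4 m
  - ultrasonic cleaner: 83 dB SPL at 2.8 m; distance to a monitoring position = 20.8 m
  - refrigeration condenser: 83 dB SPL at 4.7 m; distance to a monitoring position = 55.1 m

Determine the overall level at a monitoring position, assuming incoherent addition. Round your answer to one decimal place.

Propagate each source to the receiver with L = L_ref − 20·log₁₀(r/r_ref), then add intensities.
air handling unit: 74 − 20·log₁₀(26.4/4.2) = 74 − 15.97 = 58.03 dB SPL.
ultrasonic cleaner: 83 − 20·log₁₀(20.8/2.8) = 83 − 17.42 = 65.58 dB SPL.
refrigeration condenser: 83 − 20·log₁₀(55.1/4.7) = 83 − 21.38 = 61.62 dB SPL.
Σ 10^(L/10) = 5.703e+06 → L_total = 10·log₁₀(5.703e+06) = 67.56 dB SPL.

67.6 dB SPL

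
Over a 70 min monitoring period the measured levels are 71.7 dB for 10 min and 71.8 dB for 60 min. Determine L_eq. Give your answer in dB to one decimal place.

Weight each interval's intensity by its duration and average over T = 70 min:
Σ tᵢ·10^(Lᵢ/10) = 10·10^(71.7/10) + 60·10^(71.8/10) = 1.056e+09.
L_eq = 10·log₁₀(1.056e+09/70) = 71.79 dB.

71.8 dB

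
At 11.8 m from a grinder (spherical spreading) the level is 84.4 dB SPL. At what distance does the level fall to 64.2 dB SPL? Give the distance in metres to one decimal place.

120.7 m

For a point source L₁ − L₂ = 20·log₁₀(r₂/r₁), so r₂ = r₁·10^((L₁−L₂)/20).
r₂ = 11.8·10^((84.4−64.2)/20) = 11.8·10^(20.2/20) = 120.75 m.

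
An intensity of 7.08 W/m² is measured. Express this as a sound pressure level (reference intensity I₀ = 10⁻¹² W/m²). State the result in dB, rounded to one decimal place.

I/I₀ = 7.08/10⁻¹² = 7.08×10^12, and L = 10·log₁₀(I/I₀).
L = 10·(0.8500 + 12) = 128.50 dB.

128.5 dB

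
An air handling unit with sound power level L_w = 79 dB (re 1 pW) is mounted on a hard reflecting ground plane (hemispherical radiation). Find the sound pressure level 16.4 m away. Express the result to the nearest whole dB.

47 dB

Free-field hemispherical radiation: L_p = L_w − 10·log₁₀(2π·r²), r = 16.4 m.
2π·r² = 1690 m², 10·log₁₀ of that is 32.279 dB.
L_p = 79 − 32.279 = 46.72 dB.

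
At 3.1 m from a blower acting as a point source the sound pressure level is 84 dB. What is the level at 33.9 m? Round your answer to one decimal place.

63.2 dB

For a point source, L₂ = L₁ − 20·log₁₀(r₂/r₁).
L₂ = 84 − 20·log₁₀(33.9/3.1) = 84 − 20.777 = 63.22 dB.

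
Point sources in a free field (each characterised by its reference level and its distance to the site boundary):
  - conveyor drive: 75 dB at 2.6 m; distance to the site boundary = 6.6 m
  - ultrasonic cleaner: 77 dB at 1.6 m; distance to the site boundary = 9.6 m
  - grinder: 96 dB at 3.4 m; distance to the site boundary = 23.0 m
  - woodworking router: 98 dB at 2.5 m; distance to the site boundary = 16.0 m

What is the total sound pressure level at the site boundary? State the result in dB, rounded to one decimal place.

Propagate each source to the receiver with L = L_ref − 20·log₁₀(r/r_ref), then add intensities.
conveyor drive: 75 − 20·log₁₀(6.6/2.6) = 75 − 8.09 = 66.91 dB.
ultrasonic cleaner: 77 − 20·log₁₀(9.6/1.6) = 77 − 15.56 = 61.44 dB.
grinder: 96 − 20·log₁₀(23.0/3.4) = 96 − 16.60 = 79.40 dB.
woodworking router: 98 − 20·log₁₀(16.0/2.5) = 98 − 16.12 = 81.88 dB.
Σ 10^(L/10) = 2.473e+08 → L_total = 10·log₁₀(2.473e+08) = 83.93 dB.

83.9 dB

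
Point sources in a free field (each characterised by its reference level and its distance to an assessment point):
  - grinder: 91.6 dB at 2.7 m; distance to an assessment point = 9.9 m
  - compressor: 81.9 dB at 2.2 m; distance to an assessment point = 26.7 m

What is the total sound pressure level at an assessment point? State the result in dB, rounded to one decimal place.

80.4 dB

Apply inverse-square spreading to bring every level to the receiver, then sum 10^(L/10).
grinder: 91.6 − 20·log₁₀(9.9/2.7) = 91.6 − 11.29 = 80.31 dB.
compressor: 81.9 − 20·log₁₀(26.7/2.2) = 81.9 − 21.68 = 60.22 dB.
Σ 10^(L/10) = 1.086e+08 → L_total = 10·log₁₀(1.086e+08) = 80.36 dB.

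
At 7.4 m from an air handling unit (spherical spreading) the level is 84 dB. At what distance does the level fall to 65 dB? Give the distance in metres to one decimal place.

The 19.0 dB drop corresponds to a distance ratio of 10^(19.0/20) for a point source.
r₂ = 7.4·10^((84−65)/20) = 7.4·10^(19.0/20) = 65.95 m.

66.0 m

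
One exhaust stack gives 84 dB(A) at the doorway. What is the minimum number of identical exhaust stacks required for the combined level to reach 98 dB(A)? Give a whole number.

26

The shortfall is 98 − 84 = 14.0 dB, and N units add 10·log₁₀ N, so need 10·log₁₀ N ≥ 14.0.
N ≥ 10^(14.0/10) = 25.119, so N = 26.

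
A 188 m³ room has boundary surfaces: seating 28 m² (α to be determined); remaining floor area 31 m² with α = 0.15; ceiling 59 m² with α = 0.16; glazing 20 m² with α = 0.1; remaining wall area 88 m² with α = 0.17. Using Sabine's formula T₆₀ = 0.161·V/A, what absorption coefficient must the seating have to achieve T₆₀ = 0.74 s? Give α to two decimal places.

0.35

A = 0.161·V/T₆₀ = 0.161·188/0.74 = 40.90 m² sabins.
Absorption from the other surfaces = 31·0.15 + 59·0.16 + 20·0.1 + 88·0.17 = 31.05 m², so the seating must supply 9.85 m² over 28 m².
α = 9.85/28 = 0.352.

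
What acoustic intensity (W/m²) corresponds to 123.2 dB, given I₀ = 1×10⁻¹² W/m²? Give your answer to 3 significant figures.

I = I₀·10^(L/10) = 10⁻¹² × 10^(123.2/10) = 10^(0.320).

2.09 W/m²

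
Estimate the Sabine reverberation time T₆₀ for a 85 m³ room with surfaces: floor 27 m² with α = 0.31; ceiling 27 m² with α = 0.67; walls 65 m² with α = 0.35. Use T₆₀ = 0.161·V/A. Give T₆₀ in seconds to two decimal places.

Summing Sᵢαᵢ: 27·0.31 + 27·0.67 + 65·0.35 = 49.21 m².
T₆₀ = 0.161·V/A = 0.161·85/49.21 = 0.278 s.

0.28 s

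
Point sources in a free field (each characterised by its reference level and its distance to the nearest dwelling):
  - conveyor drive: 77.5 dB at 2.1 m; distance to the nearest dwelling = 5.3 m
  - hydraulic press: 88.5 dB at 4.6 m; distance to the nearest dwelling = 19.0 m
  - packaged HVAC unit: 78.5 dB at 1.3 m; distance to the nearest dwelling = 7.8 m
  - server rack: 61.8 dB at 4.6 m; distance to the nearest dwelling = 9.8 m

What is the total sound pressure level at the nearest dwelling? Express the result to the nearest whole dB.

First find each source's level at the receiver (point-source: −20·log₁₀(r/r_ref)), then combine on an intensity basis.
conveyor drive: 77.5 − 20·log₁₀(5.3/2.1) = 77.5 − 8.04 = 69.46 dB.
hydraulic press: 88.5 − 20·log₁₀(19.0/4.6) = 88.5 − 12.32 = 76.18 dB.
packaged HVAC unit: 78.5 − 20·log₁₀(7.8/1.3) = 78.5 − 15.56 = 62.94 dB.
server rack: 61.8 − 20·log₁₀(9.8/4.6) = 61.8 − 6.57 = 55.23 dB.
Σ 10^(L/10) = 5.262e+07 → L_total = 10·log₁₀(5.262e+07) = 77.21 dB.

77 dB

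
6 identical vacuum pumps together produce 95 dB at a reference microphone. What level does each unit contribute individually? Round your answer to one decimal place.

Dividing the total intensity by 6 lowers the level by 10·log₁₀ 6 = 7.782 dB: L₁ = 95 − 7.782.

87.2 dB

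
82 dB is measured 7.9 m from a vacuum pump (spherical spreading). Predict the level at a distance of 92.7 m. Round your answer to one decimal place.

60.6 dB

Spherical spreading from a point source gives a 20·log₁₀(r₂/r₁) drop.
L₂ = 82 − 20·log₁₀(92.7/7.9) = 82 − 21.389 = 60.61 dB.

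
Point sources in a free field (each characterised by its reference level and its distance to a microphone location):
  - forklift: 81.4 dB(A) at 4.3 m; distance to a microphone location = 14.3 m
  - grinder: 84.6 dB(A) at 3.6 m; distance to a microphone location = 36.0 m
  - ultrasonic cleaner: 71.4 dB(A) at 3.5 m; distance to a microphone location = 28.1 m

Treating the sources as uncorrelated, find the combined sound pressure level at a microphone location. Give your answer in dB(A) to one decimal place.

First find each source's level at the receiver (point-source: −20·log₁₀(r/r_ref)), then combine on an intensity basis.
forklift: 81.4 − 20·log₁₀(14.3/4.3) = 81.4 − 10.44 = 70.96 dB(A).
grinder: 84.6 − 20·log₁₀(36.0/3.6) = 84.6 − 20.00 = 64.60 dB(A).
ultrasonic cleaner: 71.4 − 20·log₁₀(28.1/3.5) = 71.4 − 18.09 = 53.31 dB(A).
Σ 10^(L/10) = 1.558e+07 → L_total = 10·log₁₀(1.558e+07) = 71.93 dB(A).

71.9 dB(A)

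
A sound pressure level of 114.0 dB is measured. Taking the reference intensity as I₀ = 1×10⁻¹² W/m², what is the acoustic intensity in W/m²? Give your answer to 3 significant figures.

0.251 W/m²

I = I₀·10^(L/10) = 10⁻¹² × 10^(114.0/10) = 10^(-0.600).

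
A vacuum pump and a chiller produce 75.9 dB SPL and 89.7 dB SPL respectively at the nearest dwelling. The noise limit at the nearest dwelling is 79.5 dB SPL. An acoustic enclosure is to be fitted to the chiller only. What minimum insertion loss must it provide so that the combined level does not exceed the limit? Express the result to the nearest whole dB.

Everything except the chiller sums to 10^(75.9/10) = 3.890e+07 in linear terms, 75.90 dB SPL.
To meet 79.5 dB SPL overall, the treated chiller may contribute at most 10^(79.5/10) − 3.890e+07 = 5.022e+07, i.e. 77.01 dB SPL.
So the chiller must be reduced from 89.7 to 77.01 dB SPL: IL = 12.69 dB.

13 dB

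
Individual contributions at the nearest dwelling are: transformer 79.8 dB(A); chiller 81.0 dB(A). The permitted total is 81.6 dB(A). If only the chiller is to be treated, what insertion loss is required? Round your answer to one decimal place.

Fixed contribution from the other source: Σ 10^(L/10) = 10^(79.8/10) = 9.550e+07 (79.80 dB(A)).
The limit corresponds to 10^(81.6/10) = 1.445e+08; subtracting the fixed part leaves 4.904e+07 for the chiller, i.e. 76.91 dB(A).
Required insertion loss = 81.0 − 76.91 = 4.09 dB.

4.1 dB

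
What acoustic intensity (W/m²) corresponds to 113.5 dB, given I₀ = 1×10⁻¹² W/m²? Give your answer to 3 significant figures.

0.224 W/m²

I/I₀ = 10^(113.5/10) = 2.239e+11, so I = 2.239e+11 × 10⁻¹² W/m².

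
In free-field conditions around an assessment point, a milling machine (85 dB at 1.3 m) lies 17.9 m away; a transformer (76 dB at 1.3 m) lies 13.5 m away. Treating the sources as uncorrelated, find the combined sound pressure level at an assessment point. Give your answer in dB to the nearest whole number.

63 dB

First find each source's level at the receiver (point-source: −20·log₁₀(r/r_ref)), then combine on an intensity basis.
milling machine: 85 − 20·log₁₀(17.9/1.3) = 85 − 22.78 = 62.22 dB.
transformer: 76 − 20·log₁₀(13.5/1.3) = 76 − 20.33 = 55.67 dB.
Σ 10^(L/10) = 2.037e+06 → L_total = 10·log₁₀(2.037e+06) = 63.09 dB.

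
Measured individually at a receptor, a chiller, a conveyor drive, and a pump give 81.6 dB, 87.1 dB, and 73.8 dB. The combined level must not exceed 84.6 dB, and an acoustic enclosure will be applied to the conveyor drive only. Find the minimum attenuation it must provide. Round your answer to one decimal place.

6.3 dB

Everything except the conveyor drive sums to 10^(81.6/10) + 10^(73.8/10) = 1.685e+08 in linear terms, 82.27 dB.
The limit corresponds to 10^(84.6/10) = 2.884e+08; subtracting the fixed part leaves 1.199e+08 for the conveyor drive, i.e. 80.79 dB.
So the conveyor drive must be reduced from 87.1 to 80.79 dB: IL = 6.31 dB.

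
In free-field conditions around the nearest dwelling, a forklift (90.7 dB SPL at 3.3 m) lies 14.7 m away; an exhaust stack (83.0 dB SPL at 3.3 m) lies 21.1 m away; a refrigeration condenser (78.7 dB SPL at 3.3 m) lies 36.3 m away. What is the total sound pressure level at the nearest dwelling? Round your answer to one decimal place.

Apply inverse-square spreading to bring every level to the receiver, then sum 10^(L/10).
forklift: 90.7 − 20·log₁₀(14.7/3.3) = 90.7 − 12.98 = 77.72 dB SPL.
exhaust stack: 83.0 − 20·log₁₀(21.1/3.3) = 83.0 − 16.12 = 66.88 dB SPL.
refrigeration condenser: 78.7 − 20·log₁₀(36.3/3.3) = 78.7 − 20.83 = 57.87 dB SPL.
Σ 10^(L/10) = 6.470e+07 → L_total = 10·log₁₀(6.470e+07) = 78.11 dB SPL.

78.1 dB SPL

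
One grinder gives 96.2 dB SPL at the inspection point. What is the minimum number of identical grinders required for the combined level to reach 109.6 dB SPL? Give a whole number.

22

N identical sources give L₁ + 10·log₁₀ N, so require 10·log₁₀ N ≥ 109.6 − 96.2 = 13.4 dB.
N ≥ 10^(13.4/10) = 21.878, so N = 22.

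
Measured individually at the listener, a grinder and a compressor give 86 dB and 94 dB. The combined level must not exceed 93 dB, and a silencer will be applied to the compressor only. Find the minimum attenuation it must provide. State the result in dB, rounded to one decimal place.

Fixed contribution from the other source: Σ 10^(L/10) = 10^(86/10) = 3.981e+08 (86.00 dB).
The limit corresponds to 10^(93/10) = 1.995e+09; subtracting the fixed part leaves 1.597e+09 for the compressor, i.e. 92.03 dB.
So the compressor must be reduced from 94 to 92.03 dB: IL = 1.97 dB.

2.0 dB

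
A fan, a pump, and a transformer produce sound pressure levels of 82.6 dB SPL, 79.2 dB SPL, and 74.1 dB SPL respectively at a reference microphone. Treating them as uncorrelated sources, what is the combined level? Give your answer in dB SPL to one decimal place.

84.6 dB SPL

For uncorrelated sources the intensities add, so convert each level to linear form, sum, and take 10·log₁₀ of the total.
Σ 10^(L/10) = 10^(82.6/10) + 10^(79.2/10) + 10^(74.1/10) = 2.909e+08.
L_total = 10·log₁₀(2.909e+08) = 84.64 dB SPL.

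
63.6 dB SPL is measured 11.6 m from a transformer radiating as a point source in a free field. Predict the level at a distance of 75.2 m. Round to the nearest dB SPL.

For a point source, L₂ = L₁ − 20·log₁₀(r₂/r₁).
L₂ = 63.6 − 20·log₁₀(75.2/11.6) = 63.6 − 16.235 = 47.36 dB SPL.

47 dB SPL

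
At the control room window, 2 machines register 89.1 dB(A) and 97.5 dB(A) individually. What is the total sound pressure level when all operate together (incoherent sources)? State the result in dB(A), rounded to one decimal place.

98.1 dB(A)

Incoherent sources combine by intensity addition: L_total = 10·log₁₀(Σ 10^(L_i/10)).
Σ 10^(L/10) = 10^(89.1/10) + 10^(97.5/10) = 6.436e+09.
L_total = 10·log₁₀(6.436e+09) = 98.09 dB(A).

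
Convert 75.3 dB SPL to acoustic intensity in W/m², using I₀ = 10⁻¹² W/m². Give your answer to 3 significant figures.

I/I₀ = 10^(75.3/10) = 3.388e+07, so I = 3.388e+07 × 10⁻¹² W/m².

3.39e-05 W/m²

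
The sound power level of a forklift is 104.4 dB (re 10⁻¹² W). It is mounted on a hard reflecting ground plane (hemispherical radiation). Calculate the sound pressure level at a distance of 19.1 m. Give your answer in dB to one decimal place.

The power spreads over a hemisphere of area 2π·r², so L_p = L_w − 10·log₁₀(2π·r²).
2π·r² = 2292 m², 10·log₁₀ of that is 33.602 dB.
L_p = 104.4 − 33.602 = 70.80 dB.

70.8 dB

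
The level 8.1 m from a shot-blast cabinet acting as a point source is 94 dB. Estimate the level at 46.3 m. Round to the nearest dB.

79 dB

Point-source attenuation: ΔL = 20·log₁₀(r₂/r₁) = 20·log₁₀(46.3/8.1) = 15.142 dB.
L₂ = 94 − 20·log₁₀(46.3/8.1) = 94 − 15.142 = 78.86 dB.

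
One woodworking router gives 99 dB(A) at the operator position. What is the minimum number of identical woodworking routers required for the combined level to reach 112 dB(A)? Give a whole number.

20

The shortfall is 112 − 99 = 13.0 dB, and N units add 10·log₁₀ N, so need 10·log₁₀ N ≥ 13.0.
N ≥ 10^(13.0/10) = 19.953, so N = 20.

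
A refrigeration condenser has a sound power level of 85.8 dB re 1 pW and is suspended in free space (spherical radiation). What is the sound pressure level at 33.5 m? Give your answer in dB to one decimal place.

The power spreads over a sphere of area 4π·r², so L_p = L_w − 10·log₁₀(4π·r²).
4π·r² = 1.41e+04 m², 10·log₁₀ of that is 41.493 dB.
L_p = 85.8 − 41.493 = 44.31 dB.

44.3 dB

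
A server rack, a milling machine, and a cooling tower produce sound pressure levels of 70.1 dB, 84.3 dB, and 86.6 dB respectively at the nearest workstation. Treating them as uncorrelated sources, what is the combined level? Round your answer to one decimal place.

Incoherent sources combine by intensity addition: L_total = 10·log₁₀(Σ 10^(L_i/10)).
Σ 10^(L/10) = 10^(70.1/10) + 10^(84.3/10) + 10^(86.6/10) = 7.365e+08.
L_total = 10·log₁₀(7.365e+08) = 88.67 dB.

88.7 dB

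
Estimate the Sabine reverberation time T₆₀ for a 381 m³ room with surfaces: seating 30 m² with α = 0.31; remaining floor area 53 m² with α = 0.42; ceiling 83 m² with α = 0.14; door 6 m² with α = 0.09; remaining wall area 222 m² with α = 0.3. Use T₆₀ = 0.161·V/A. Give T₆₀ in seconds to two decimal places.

Total absorption A = 30·0.31 + 53·0.42 + 83·0.14 + 6·0.09 + 222·0.3 = 110.32 m² sabins.
T₆₀ = 0.161 × 381 / 110.32 = 0.556 s.

0.56 s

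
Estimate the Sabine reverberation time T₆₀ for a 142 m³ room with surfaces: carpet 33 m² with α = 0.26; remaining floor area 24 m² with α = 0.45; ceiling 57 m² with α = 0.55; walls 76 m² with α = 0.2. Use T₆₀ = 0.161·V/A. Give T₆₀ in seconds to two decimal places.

0.35 s

Summing Sᵢαᵢ: 33·0.26 + 24·0.45 + 57·0.55 + 76·0.2 = 65.93 m².
T₆₀ = 0.161 × 142 / 65.93 = 0.347 s.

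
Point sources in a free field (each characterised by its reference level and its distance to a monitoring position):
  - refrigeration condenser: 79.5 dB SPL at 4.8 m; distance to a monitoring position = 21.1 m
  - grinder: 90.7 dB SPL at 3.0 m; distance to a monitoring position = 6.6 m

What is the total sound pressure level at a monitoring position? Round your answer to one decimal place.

83.9 dB SPL

Apply inverse-square spreading to bring every level to the receiver, then sum 10^(L/10).
refrigeration condenser: 79.5 − 20·log₁₀(21.1/4.8) = 79.5 − 12.86 = 66.64 dB SPL.
grinder: 90.7 − 20·log₁₀(6.6/3.0) = 90.7 − 6.85 = 83.85 dB SPL.
Σ 10^(L/10) = 2.474e+08 → L_total = 10·log₁₀(2.474e+08) = 83.93 dB SPL.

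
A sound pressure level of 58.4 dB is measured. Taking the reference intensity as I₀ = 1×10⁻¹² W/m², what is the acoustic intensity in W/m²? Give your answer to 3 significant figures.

6.92e-07 W/m²

I/I₀ = 10^(58.4/10) = 6.918e+05, so I = 6.918e+05 × 10⁻¹² W/m².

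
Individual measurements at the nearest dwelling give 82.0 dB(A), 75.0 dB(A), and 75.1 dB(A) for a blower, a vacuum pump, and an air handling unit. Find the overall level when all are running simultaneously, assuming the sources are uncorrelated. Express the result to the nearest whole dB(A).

83 dB(A)

For uncorrelated sources the intensities add, so convert each level to linear form, sum, and take 10·log₁₀ of the total.
Σ 10^(L/10) = 10^(82.0/10) + 10^(75.0/10) + 10^(75.1/10) = 2.225e+08.
L_total = 10·log₁₀(2.225e+08) = 83.47 dB(A).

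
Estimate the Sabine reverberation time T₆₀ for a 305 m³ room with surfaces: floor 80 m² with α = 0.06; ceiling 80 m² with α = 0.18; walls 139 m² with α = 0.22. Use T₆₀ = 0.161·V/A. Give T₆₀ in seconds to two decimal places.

0.99 s

Total absorption A = 80·0.06 + 80·0.18 + 139·0.22 = 49.78 m² sabins.
T₆₀ = 0.161 × 305 / 49.78 = 0.986 s.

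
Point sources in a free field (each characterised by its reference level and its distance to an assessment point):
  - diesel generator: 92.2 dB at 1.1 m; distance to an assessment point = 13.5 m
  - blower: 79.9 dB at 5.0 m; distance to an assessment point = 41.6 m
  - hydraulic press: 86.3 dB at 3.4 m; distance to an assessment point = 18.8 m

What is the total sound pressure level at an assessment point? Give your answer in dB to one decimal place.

Propagate each source to the receiver with L = L_ref − 20·log₁₀(r/r_ref), then add intensities.
diesel generator: 92.2 − 20·log₁₀(13.5/1.1) = 92.2 − 21.78 = 70.42 dB.
blower: 79.9 − 20·log₁₀(41.6/5.0) = 79.9 − 18.40 = 61.50 dB.
hydraulic press: 86.3 − 20·log₁₀(18.8/3.4) = 86.3 − 14.85 = 71.45 dB.
Σ 10^(L/10) = 2.638e+07 → L_total = 10·log₁₀(2.638e+07) = 74.21 dB.

74.2 dB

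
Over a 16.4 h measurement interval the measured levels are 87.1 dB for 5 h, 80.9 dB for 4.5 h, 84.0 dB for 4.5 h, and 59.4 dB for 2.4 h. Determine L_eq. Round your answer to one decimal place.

84.1 dB

The energy average is taken in the linear domain: L_eq = 10·log₁₀[(Σ tᵢ·10^(Lᵢ/10))/T], T = 16.4 h.
Σ tᵢ·10^(Lᵢ/10) = 5·10^(87.1/10) + 4.5·10^(80.9/10) + 4.5·10^(84.0/10) + 2.4·10^(59.4/10) = 4.250e+09.
L_eq = 10·log₁₀(4.250e+09/16.4) = 84.14 dB.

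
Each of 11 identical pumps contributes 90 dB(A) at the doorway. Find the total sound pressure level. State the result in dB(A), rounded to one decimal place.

N identical incoherent sources raise the level by 10·log₁₀ N.
L_total = 90 + 10·log₁₀(11) = 90 + 10.414 = 100.41 dB(A).

100.4 dB(A)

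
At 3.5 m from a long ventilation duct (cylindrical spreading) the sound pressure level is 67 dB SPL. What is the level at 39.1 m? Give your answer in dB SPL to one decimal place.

56.5 dB SPL

For a line source, L₂ = L₁ − 10·log₁₀(r₂/r₁).
L₂ = 67 − 10·log₁₀(39.1/3.5) = 67 − 10.481 = 56.52 dB SPL.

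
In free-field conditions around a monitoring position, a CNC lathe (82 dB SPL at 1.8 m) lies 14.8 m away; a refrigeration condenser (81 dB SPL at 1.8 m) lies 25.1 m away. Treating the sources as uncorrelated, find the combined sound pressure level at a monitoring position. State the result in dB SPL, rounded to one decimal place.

Apply inverse-square spreading to bring every level to the receiver, then sum 10^(L/10).
CNC lathe: 82 − 20·log₁₀(14.8/1.8) = 82 − 18.30 = 63.70 dB SPL.
refrigeration condenser: 81 − 20·log₁₀(25.1/1.8) = 81 − 22.89 = 58.11 dB SPL.
Σ 10^(L/10) = 2.992e+06 → L_total = 10·log₁₀(2.992e+06) = 64.76 dB SPL.

64.8 dB SPL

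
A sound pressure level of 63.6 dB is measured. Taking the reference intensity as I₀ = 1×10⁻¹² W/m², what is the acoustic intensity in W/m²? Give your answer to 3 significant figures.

I/I₀ = 10^(63.6/10) = 2.291e+06, so I = 2.291e+06 × 10⁻¹² W/m².

2.29e-06 W/m²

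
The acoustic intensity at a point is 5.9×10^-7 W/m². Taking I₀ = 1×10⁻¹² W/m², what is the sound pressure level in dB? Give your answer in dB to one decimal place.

57.7 dB

Dividing by I₀ shifts the exponent by 12: I/I₀ = 5.9×10^5.
L = 10·(0.7709 + 5) = 57.71 dB.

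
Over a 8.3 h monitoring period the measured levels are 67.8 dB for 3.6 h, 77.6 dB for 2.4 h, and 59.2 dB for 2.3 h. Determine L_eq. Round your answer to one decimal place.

L_eq = 10·log₁₀[(1/T)·Σ tᵢ·10^(Lᵢ/10)] with T = 8.3 h.
Σ tᵢ·10^(Lᵢ/10) = 3.6·10^(67.8/10) + 2.4·10^(77.6/10) + 2.3·10^(59.2/10) = 1.617e+08.
L_eq = 10·log₁₀(1.617e+08/8.3) = 72.90 dB.

72.9 dB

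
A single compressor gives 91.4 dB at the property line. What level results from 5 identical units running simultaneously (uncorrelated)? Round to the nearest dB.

98 dB

N identical incoherent sources raise the level by 10·log₁₀ N.
L_total = 91.4 + 10·log₁₀(5) = 91.4 + 6.990 = 98.39 dB.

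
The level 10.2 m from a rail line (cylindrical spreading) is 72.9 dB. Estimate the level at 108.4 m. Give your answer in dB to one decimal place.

62.6 dB

Line-source attenuation: ΔL = 10·log₁₀(r₂/r₁) = 10·log₁₀(108.4/10.2) = 10.264 dB.
L₂ = 72.9 − 10·log₁₀(108.4/10.2) = 72.9 − 10.264 = 62.64 dB.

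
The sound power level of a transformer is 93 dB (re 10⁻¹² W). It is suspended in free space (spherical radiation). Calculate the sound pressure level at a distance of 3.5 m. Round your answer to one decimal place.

71.1 dB

Free-field spherical radiation: L_p = L_w − 10·log₁₀(4π·r²), r = 3.5 m.
4π·r² = 153.9 m², 10·log₁₀ of that is 21.873 dB.
L_p = 93 − 21.873 = 71.13 dB.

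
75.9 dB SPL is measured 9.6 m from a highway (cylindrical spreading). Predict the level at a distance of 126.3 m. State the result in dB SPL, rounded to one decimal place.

64.7 dB SPL

Cylindrical spreading from a line source gives a 10·log₁₀(r₂/r₁) drop.
L₂ = 75.9 − 10·log₁₀(126.3/9.6) = 75.9 − 11.191 = 64.71 dB SPL.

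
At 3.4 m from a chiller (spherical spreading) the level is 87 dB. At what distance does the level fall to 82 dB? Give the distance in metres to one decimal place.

Point-source spreading drops the level by 20·log₁₀(r₂/r₁); inverting, r₂/r₁ = 10^(ΔL/20).
r₂ = 3.4·10^((87−82)/20) = 3.4·10^(5.0/20) = 6.05 m.

6.0 m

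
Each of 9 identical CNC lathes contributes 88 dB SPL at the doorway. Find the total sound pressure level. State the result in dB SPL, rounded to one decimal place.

L_total = L₁ + 10·log₁₀ N for N identical incoherent sources.
L_total = 88 + 10·log₁₀(9) = 88 + 9.542 = 97.54 dB SPL.

97.5 dB SPL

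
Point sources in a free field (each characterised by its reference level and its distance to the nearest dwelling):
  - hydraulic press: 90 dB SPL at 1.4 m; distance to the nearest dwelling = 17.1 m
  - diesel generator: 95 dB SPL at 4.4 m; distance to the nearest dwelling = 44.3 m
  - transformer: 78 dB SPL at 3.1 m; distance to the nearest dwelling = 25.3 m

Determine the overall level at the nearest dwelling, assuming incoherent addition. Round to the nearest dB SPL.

First find each source's level at the receiver (point-source: −20·log₁₀(r/r_ref)), then combine on an intensity basis.
hydraulic press: 90 − 20·log₁₀(17.1/1.4) = 90 − 21.74 = 68.26 dB SPL.
diesel generator: 95 − 20·log₁₀(44.3/4.4) = 95 − 20.06 = 74.94 dB SPL.
transformer: 78 − 20·log₁₀(25.3/3.1) = 78 − 18.24 = 59.76 dB SPL.
Σ 10^(L/10) = 3.885e+07 → L_total = 10·log₁₀(3.885e+07) = 75.89 dB SPL.

76 dB SPL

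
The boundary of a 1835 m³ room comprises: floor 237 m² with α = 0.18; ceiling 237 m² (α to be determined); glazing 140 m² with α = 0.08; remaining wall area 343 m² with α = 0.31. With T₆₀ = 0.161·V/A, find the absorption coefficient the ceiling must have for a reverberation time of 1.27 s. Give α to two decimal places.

From T₆₀ = 0.161·V/A, the target T₆₀ = 1.27 s needs A = 0.161·1835/1.27 = 232.63 m².
Absorption from the other surfaces = 237·0.18 + 140·0.08 + 343·0.31 = 160.19 m², so the ceiling must supply 72.44 m² over 237 m².
α = 72.44/237 = 0.306.

0.31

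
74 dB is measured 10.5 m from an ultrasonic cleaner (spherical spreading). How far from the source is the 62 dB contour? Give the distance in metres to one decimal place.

41.8 m

For a point source L₁ − L₂ = 20·log₁₀(r₂/r₁), so r₂ = r₁·10^((L₁−L₂)/20).
r₂ = 10.5·10^((74−62)/20) = 10.5·10^(12.0/20) = 41.80 m.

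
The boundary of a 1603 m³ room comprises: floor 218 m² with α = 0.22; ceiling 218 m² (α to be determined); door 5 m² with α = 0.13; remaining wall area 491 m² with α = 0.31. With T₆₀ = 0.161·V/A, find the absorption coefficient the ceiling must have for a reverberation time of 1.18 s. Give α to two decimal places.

Required total absorption A = 0.161·1603/1.18 = 218.71 m².
Absorption from the other surfaces = 218·0.22 + 5·0.13 + 491·0.31 = 200.82 m², so the ceiling must supply 17.89 m² over 218 m².
α = 17.89/218 = 0.082.

0.08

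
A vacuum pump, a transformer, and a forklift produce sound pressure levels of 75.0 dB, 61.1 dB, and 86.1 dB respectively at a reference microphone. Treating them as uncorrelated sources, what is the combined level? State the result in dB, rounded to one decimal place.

86.4 dB

Incoherent sources combine by intensity addition: L_total = 10·log₁₀(Σ 10^(L_i/10)).
Σ 10^(L/10) = 10^(75.0/10) + 10^(61.1/10) + 10^(86.1/10) = 4.403e+08.
L_total = 10·log₁₀(4.403e+08) = 86.44 dB.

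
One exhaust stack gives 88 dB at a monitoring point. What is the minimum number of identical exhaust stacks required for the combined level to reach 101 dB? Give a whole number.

N identical sources give L₁ + 10·log₁₀ N, so require 10·log₁₀ N ≥ 101 − 88 = 13.0 dB.
N ≥ 10^(13.0/10) = 19.953, so N = 20.

20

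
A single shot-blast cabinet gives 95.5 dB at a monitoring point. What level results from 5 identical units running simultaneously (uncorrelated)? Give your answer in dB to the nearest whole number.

102 dB

N identical incoherent sources raise the level by 10·log₁₀ N.
L_total = 95.5 + 10·log₁₀(5) = 95.5 + 6.990 = 102.49 dB.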